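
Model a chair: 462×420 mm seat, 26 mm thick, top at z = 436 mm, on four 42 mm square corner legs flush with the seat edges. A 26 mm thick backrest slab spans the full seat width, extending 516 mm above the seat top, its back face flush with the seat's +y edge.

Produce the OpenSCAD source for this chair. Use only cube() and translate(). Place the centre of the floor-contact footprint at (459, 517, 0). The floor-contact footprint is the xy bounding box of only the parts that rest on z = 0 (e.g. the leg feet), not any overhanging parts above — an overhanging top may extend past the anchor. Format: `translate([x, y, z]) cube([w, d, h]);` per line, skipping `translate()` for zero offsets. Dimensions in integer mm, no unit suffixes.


translate([228, 307, 410]) cube([462, 420, 26]);
translate([228, 307, 0]) cube([42, 42, 410]);
translate([648, 307, 0]) cube([42, 42, 410]);
translate([228, 685, 0]) cube([42, 42, 410]);
translate([648, 685, 0]) cube([42, 42, 410]);
translate([228, 701, 436]) cube([462, 26, 516]);


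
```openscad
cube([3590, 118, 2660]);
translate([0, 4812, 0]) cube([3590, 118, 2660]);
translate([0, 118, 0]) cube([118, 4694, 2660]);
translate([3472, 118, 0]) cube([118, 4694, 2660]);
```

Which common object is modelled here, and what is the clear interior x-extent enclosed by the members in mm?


A house (or room) frame. The interior width is 3354 mm.

Four 2660 mm walls enclosing a rectangle with no floor or roof — a room or house frame. Outside width is 3590 mm and wall thickness is 118 mm, so the interior width is 3590 − 2 × 118 = 3354 mm.


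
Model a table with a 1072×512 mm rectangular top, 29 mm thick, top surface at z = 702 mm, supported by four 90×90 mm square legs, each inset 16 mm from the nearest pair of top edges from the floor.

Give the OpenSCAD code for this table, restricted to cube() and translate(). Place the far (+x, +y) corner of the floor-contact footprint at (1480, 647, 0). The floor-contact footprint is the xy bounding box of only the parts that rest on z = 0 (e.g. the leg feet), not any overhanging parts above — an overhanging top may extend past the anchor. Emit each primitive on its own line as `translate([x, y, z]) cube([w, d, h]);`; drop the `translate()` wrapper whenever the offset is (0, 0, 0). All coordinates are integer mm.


translate([424, 151, 673]) cube([1072, 512, 29]);
translate([440, 167, 0]) cube([90, 90, 673]);
translate([1390, 167, 0]) cube([90, 90, 673]);
translate([440, 557, 0]) cube([90, 90, 673]);
translate([1390, 557, 0]) cube([90, 90, 673]);


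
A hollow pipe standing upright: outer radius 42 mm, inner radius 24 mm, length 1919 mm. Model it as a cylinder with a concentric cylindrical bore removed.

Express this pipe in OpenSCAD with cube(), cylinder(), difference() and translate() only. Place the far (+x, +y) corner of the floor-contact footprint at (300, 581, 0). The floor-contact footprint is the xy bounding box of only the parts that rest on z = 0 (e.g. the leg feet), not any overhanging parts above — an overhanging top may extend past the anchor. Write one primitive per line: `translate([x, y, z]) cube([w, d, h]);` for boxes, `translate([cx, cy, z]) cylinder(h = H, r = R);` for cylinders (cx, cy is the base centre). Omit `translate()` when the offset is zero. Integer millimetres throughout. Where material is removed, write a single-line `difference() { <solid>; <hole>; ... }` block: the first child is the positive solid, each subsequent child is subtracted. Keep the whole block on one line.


difference() { translate([258, 539, 0]) cylinder(h = 1919, r = 42); translate([258, 539, 0]) cylinder(h = 1919, r = 24); }


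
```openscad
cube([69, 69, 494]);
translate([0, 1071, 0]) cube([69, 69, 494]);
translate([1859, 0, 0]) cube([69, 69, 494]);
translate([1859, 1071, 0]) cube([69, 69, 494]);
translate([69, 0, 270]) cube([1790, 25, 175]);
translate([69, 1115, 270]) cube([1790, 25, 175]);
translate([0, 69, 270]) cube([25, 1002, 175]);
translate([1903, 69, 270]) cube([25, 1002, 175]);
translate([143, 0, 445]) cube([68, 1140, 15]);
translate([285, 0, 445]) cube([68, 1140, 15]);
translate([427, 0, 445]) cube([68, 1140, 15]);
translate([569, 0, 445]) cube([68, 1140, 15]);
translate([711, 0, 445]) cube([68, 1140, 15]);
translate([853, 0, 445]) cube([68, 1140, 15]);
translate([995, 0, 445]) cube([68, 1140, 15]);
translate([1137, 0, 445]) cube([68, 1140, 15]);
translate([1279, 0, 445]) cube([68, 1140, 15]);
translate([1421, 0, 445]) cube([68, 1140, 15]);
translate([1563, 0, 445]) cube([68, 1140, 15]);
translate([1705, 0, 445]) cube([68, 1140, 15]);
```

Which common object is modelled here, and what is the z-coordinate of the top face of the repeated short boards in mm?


A bed frame. The slat-top height is 460 mm.

Four posts, four rails, and a row of slats — a bed frame. Slats sit on the rails at z = 270 + 175 = 445; with slat thickness 15, the top is 460 mm.


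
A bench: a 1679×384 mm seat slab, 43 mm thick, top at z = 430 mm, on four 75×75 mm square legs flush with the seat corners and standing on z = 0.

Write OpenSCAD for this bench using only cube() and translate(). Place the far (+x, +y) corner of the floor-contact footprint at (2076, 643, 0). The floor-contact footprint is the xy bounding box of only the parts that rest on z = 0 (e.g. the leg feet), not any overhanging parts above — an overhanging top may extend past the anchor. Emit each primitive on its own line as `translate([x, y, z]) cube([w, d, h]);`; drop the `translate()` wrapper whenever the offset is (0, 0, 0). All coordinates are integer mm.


translate([397, 259, 387]) cube([1679, 384, 43]);
translate([397, 259, 0]) cube([75, 75, 387]);
translate([397, 568, 0]) cube([75, 75, 387]);
translate([2001, 259, 0]) cube([75, 75, 387]);
translate([2001, 568, 0]) cube([75, 75, 387]);


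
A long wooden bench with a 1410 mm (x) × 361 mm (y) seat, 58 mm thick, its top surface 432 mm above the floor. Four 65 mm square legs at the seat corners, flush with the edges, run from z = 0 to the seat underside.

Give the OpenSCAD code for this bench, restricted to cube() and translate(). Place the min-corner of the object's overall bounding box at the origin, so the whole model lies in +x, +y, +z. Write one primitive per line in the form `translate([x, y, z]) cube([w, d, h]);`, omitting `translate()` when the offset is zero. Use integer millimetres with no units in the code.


translate([0, 0, 374]) cube([1410, 361, 58]);
cube([65, 65, 374]);
translate([0, 296, 0]) cube([65, 65, 374]);
translate([1345, 0, 0]) cube([65, 65, 374]);
translate([1345, 296, 0]) cube([65, 65, 374]);


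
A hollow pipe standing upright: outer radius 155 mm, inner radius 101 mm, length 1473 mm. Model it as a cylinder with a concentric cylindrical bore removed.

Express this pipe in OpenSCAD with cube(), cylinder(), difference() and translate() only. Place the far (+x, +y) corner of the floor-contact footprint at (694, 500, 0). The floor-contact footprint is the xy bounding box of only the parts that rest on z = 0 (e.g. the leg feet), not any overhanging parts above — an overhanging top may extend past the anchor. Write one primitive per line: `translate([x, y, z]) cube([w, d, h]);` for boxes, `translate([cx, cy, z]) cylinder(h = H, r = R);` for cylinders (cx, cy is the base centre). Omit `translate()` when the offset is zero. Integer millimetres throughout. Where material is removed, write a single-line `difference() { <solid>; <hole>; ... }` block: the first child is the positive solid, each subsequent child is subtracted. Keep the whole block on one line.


difference() { translate([539, 345, 0]) cylinder(h = 1473, r = 155); translate([539, 345, 0]) cylinder(h = 1473, r = 101); }


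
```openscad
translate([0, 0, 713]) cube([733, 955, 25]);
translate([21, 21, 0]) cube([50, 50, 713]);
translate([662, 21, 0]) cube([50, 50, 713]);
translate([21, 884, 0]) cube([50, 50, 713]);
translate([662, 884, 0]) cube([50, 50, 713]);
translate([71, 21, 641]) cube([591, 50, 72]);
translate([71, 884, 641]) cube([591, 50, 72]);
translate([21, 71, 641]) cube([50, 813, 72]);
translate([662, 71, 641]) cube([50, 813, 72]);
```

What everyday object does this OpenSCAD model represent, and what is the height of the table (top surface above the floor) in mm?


A table. The table height is 738 mm.

A 733×955×25 slab sits at z = 713 on four 50 mm square posts — a table. The top surface is at 713 + 25 = 738 mm.


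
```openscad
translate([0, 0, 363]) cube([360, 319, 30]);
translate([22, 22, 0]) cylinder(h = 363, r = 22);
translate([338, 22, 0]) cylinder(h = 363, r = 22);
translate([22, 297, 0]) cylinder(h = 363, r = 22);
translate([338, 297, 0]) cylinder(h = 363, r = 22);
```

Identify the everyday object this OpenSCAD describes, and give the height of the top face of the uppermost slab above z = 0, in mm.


A stool. The seat height is 393 mm.

A 360×319×30 slab at z = 363 on four corner cylinders — a stool. The seat top is 363 + 30 = 393 mm.


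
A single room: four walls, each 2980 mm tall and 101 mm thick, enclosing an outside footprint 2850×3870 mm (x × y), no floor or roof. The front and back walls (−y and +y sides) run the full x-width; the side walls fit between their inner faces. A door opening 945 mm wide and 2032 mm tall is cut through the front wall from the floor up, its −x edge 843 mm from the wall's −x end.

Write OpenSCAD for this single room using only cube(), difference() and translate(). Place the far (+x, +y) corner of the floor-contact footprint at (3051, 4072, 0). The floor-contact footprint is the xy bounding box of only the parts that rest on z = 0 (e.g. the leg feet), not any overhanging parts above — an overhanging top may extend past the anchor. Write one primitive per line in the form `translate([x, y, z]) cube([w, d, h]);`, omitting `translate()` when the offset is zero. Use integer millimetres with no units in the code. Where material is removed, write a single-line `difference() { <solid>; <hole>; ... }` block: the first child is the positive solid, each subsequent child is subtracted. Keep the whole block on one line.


difference() { translate([201, 202, 0]) cube([2850, 101, 2980]); translate([1044, 202, 0]) cube([945, 101, 2032]); }
translate([201, 3971, 0]) cube([2850, 101, 2980]);
translate([201, 303, 0]) cube([101, 3668, 2980]);
translate([2950, 303, 0]) cube([101, 3668, 2980]);


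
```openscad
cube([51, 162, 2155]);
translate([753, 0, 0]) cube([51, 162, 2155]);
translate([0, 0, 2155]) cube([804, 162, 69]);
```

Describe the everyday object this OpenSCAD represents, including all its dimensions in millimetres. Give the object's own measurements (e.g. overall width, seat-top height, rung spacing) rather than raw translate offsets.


A door frame. The clear opening is 702 mm wide and 2155 mm high. Two 51 mm wide jambs, 162 mm deep, stand either side of the opening from the floor to the top of the opening. A 69 mm thick head sits across the top of both jambs, spanning the full outside width of the frame.


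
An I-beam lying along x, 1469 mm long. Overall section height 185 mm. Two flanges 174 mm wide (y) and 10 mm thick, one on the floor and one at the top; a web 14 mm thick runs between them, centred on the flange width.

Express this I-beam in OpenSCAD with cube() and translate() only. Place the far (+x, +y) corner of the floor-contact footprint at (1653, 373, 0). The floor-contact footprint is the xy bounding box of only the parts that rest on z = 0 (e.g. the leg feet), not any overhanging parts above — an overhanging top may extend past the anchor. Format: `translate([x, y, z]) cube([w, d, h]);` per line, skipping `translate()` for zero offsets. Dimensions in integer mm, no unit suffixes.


translate([184, 199, 0]) cube([1469, 174, 10]);
translate([184, 279, 10]) cube([1469, 14, 165]);
translate([184, 199, 175]) cube([1469, 174, 10]);


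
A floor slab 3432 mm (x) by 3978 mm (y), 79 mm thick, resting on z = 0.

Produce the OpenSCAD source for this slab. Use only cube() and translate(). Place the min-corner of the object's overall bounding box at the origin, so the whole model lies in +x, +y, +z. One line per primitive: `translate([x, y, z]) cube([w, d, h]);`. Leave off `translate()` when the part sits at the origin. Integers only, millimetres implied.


cube([3432, 3978, 79]);


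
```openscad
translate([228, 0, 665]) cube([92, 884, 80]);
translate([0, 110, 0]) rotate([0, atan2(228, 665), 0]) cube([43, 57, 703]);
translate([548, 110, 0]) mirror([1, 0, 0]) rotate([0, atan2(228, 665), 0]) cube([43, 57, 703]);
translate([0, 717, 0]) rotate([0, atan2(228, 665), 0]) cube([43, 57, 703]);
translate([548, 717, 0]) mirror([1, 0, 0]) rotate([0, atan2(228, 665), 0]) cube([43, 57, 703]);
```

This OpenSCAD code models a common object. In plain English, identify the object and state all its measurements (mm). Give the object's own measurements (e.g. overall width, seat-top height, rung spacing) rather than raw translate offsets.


A sawhorse. A 92×884×80 mm beam (x, y, z) sits on two A-frame leg pairs. Each pair is two raked legs of 43×57 mm section (57 mm along y) splaying symmetrically in x. Each leg rises 665 mm vertically over 228 mm of horizontal reach and is 703 mm long along its own axis. Every leg's outer bottom edge rests on the floor and its outer top edge meets a bottom edge of the beam — the left legs (tilting toward +x) meet the beam's −x bottom edge, the right legs (their mirror images, tilting toward −x) meet its +x bottom edge — so the leg tops tuck under the beam, the beam's underside is 665 mm above the floor, and the feet are 548 mm apart outside-to-outside with the beam centred between them. The two leg pairs are set in 110 mm from either end of the beam.


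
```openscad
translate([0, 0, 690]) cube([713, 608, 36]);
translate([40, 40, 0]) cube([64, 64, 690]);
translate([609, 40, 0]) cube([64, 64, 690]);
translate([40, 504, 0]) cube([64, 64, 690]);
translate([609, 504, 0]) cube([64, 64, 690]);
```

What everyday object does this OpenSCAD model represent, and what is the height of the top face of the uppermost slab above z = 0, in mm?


A table. The table height is 726 mm.

A 713×608×36 slab sits at z = 690 on four 64 mm square posts — a table. The top surface is at 690 + 36 = 726 mm.


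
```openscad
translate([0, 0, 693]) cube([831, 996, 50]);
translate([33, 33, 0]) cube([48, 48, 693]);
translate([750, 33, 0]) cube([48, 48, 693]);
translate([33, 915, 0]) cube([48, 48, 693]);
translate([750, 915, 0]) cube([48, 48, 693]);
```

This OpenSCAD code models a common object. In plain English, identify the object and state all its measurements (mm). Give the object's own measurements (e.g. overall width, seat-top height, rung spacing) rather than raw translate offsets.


A table: top 831 mm (x) × 996 mm (y), 50 mm thick, upper face at z = 743 mm, on four 48×48 mm square legs, each inset 33 mm from the nearest pair of top edges from z = 0 to the bottom of the top.


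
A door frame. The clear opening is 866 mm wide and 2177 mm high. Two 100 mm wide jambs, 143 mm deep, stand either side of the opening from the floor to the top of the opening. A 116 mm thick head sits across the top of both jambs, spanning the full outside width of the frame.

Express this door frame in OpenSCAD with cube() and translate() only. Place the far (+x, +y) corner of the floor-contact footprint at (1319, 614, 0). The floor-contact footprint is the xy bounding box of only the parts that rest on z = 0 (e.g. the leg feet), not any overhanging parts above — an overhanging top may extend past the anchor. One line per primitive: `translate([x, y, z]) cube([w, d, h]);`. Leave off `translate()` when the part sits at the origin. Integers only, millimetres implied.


translate([253, 471, 0]) cube([100, 143, 2177]);
translate([1219, 471, 0]) cube([100, 143, 2177]);
translate([253, 471, 2177]) cube([1066, 143, 116]);


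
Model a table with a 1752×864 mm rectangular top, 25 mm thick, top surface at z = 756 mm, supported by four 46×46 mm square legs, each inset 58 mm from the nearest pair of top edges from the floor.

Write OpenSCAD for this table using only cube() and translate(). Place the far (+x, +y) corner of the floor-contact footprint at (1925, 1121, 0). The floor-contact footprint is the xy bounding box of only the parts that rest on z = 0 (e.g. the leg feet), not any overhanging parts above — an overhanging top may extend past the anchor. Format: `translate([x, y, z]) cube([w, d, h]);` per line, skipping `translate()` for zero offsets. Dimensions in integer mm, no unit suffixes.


translate([231, 315, 731]) cube([1752, 864, 25]);
translate([289, 373, 0]) cube([46, 46, 731]);
translate([1879, 373, 0]) cube([46, 46, 731]);
translate([289, 1075, 0]) cube([46, 46, 731]);
translate([1879, 1075, 0]) cube([46, 46, 731]);


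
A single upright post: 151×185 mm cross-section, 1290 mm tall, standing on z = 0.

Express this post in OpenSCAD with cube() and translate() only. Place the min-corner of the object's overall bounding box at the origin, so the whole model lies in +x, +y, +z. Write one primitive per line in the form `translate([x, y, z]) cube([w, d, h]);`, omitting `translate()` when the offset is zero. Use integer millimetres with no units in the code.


cube([151, 185, 1290]);


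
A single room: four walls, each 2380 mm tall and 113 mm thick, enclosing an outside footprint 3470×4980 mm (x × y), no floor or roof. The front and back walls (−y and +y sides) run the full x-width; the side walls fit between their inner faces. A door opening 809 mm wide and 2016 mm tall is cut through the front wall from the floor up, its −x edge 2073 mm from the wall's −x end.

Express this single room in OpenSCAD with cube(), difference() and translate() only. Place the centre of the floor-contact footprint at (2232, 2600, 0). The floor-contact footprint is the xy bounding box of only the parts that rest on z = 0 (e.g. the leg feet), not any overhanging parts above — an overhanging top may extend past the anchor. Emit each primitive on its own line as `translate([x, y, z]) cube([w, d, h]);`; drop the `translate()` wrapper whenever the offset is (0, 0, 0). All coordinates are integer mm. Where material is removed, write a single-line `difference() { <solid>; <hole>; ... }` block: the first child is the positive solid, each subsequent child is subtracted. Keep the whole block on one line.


difference() { translate([497, 110, 0]) cube([3470, 113, 2380]); translate([2570, 110, 0]) cube([809, 113, 2016]); }
translate([497, 4977, 0]) cube([3470, 113, 2380]);
translate([497, 223, 0]) cube([113, 4754, 2380]);
translate([3854, 223, 0]) cube([113, 4754, 2380]);


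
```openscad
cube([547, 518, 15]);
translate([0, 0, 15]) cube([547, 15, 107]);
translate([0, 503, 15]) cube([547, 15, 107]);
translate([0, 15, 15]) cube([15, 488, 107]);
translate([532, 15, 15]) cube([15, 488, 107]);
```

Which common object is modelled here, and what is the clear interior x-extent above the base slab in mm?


An open box. The internal width is 517 mm.

A 547×518 base slab with four walls standing on it — an open box. The base is 547 mm wide and the walls are 15 mm thick, so the internal width is 547 − 2 × 15 = 517 mm.


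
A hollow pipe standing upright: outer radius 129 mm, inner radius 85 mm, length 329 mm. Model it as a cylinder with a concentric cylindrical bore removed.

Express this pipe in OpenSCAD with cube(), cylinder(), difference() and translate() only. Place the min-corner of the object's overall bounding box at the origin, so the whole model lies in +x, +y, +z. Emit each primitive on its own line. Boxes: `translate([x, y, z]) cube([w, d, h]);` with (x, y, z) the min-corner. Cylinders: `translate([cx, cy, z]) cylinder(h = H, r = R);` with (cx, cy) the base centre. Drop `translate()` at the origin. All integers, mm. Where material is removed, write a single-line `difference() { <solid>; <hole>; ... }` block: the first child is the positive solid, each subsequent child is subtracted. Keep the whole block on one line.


difference() { translate([129, 129, 0]) cylinder(h = 329, r = 129); translate([129, 129, 0]) cylinder(h = 329, r = 85); }


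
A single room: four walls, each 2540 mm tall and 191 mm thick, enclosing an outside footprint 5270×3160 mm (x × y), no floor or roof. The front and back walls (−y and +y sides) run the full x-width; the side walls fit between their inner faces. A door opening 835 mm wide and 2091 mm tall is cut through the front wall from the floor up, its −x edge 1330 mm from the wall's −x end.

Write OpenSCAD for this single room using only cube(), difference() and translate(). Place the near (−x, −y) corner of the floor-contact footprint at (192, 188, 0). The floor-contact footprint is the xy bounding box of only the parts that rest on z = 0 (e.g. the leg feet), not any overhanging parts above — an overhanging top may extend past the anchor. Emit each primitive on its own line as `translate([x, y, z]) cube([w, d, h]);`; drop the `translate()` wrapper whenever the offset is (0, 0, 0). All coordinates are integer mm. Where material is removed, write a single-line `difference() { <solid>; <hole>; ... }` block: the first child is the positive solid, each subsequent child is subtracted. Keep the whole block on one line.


difference() { translate([192, 188, 0]) cube([5270, 191, 2540]); translate([1522, 188, 0]) cube([835, 191, 2091]); }
translate([192, 3157, 0]) cube([5270, 191, 2540]);
translate([192, 379, 0]) cube([191, 2778, 2540]);
translate([5271, 379, 0]) cube([191, 2778, 2540]);


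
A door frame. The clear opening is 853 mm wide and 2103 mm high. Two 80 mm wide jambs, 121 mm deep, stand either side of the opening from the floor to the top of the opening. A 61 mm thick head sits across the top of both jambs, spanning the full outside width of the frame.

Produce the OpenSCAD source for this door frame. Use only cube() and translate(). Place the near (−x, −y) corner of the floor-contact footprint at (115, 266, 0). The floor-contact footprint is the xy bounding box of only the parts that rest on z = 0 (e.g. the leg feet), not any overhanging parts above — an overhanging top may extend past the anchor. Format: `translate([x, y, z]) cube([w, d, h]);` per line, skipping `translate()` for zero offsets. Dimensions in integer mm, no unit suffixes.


translate([115, 266, 0]) cube([80, 121, 2103]);
translate([1048, 266, 0]) cube([80, 121, 2103]);
translate([115, 266, 2103]) cube([1013, 121, 61]);


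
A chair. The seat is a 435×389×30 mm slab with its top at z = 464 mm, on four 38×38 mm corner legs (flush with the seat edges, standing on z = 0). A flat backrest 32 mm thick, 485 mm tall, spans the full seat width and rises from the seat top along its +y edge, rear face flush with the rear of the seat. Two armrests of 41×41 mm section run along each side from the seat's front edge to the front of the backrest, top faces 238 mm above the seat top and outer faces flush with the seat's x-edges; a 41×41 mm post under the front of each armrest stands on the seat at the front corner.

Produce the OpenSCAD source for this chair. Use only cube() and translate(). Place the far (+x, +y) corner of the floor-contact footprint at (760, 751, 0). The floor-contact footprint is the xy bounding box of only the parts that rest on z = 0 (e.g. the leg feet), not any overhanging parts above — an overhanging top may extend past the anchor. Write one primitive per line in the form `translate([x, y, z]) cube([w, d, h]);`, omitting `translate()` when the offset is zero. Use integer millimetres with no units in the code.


translate([325, 362, 434]) cube([435, 389, 30]);
translate([325, 362, 0]) cube([38, 38, 434]);
translate([722, 362, 0]) cube([38, 38, 434]);
translate([325, 713, 0]) cube([38, 38, 434]);
translate([722, 713, 0]) cube([38, 38, 434]);
translate([325, 719, 464]) cube([435, 32, 485]);
translate([325, 362, 661]) cube([41, 357, 41]);
translate([719, 362, 661]) cube([41, 357, 41]);
translate([325, 362, 464]) cube([41, 41, 197]);
translate([719, 362, 464]) cube([41, 41, 197]);


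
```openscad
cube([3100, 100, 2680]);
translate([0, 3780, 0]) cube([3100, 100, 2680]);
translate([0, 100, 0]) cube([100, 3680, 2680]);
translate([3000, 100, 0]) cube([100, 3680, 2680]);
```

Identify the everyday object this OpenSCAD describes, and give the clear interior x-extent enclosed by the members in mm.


A house (or room) frame. The interior width is 2900 mm.

Four 2680 mm walls enclosing a rectangle with no floor or roof — a room or house frame. Outside width is 3100 mm and wall thickness is 100 mm, so the interior width is 3100 − 2 × 100 = 2900 mm.


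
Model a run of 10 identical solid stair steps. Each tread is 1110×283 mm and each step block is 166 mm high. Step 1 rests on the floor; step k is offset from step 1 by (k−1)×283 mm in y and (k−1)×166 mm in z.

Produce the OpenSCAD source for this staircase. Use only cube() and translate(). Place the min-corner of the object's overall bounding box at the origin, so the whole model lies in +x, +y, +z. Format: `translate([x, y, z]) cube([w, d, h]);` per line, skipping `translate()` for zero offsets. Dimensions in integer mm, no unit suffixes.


cube([1110, 283, 166]);
translate([0, 283, 166]) cube([1110, 283, 166]);
translate([0, 566, 332]) cube([1110, 283, 166]);
translate([0, 849, 498]) cube([1110, 283, 166]);
translate([0, 1132, 664]) cube([1110, 283, 166]);
translate([0, 1415, 830]) cube([1110, 283, 166]);
translate([0, 1698, 996]) cube([1110, 283, 166]);
translate([0, 1981, 1162]) cube([1110, 283, 166]);
translate([0, 2264, 1328]) cube([1110, 283, 166]);
translate([0, 2547, 1494]) cube([1110, 283, 166]);


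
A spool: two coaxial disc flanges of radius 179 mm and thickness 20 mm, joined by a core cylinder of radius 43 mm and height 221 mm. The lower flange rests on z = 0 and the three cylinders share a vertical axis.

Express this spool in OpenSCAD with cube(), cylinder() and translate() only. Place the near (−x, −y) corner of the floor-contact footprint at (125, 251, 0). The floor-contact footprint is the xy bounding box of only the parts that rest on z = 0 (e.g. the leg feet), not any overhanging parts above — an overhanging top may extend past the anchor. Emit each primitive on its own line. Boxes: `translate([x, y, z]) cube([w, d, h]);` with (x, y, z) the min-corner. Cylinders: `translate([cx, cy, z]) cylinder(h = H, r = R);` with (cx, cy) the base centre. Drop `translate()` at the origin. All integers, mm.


translate([304, 430, 0]) cylinder(h = 20, r = 179);
translate([304, 430, 20]) cylinder(h = 221, r = 43);
translate([304, 430, 241]) cylinder(h = 20, r = 179);


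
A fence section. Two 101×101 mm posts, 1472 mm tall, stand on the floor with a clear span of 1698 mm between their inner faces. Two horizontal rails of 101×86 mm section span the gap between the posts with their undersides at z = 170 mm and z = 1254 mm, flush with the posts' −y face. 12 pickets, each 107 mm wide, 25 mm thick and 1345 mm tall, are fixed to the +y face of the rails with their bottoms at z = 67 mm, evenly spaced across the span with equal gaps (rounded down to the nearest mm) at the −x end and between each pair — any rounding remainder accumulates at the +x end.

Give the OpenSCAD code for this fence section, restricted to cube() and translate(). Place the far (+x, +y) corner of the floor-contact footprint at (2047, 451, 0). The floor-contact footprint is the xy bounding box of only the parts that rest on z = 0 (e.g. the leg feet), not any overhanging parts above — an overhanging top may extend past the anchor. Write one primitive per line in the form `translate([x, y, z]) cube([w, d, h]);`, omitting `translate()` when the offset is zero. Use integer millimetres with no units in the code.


translate([147, 350, 0]) cube([101, 101, 1472]);
translate([1946, 350, 0]) cube([101, 101, 1472]);
translate([248, 350, 170]) cube([1698, 101, 86]);
translate([248, 350, 1254]) cube([1698, 101, 86]);
translate([279, 451, 67]) cube([107, 25, 1345]);
translate([417, 451, 67]) cube([107, 25, 1345]);
translate([555, 451, 67]) cube([107, 25, 1345]);
translate([693, 451, 67]) cube([107, 25, 1345]);
translate([831, 451, 67]) cube([107, 25, 1345]);
translate([969, 451, 67]) cube([107, 25, 1345]);
translate([1107, 451, 67]) cube([107, 25, 1345]);
translate([1245, 451, 67]) cube([107, 25, 1345]);
translate([1383, 451, 67]) cube([107, 25, 1345]);
translate([1521, 451, 67]) cube([107, 25, 1345]);
translate([1659, 451, 67]) cube([107, 25, 1345]);
translate([1797, 451, 67]) cube([107, 25, 1345]);


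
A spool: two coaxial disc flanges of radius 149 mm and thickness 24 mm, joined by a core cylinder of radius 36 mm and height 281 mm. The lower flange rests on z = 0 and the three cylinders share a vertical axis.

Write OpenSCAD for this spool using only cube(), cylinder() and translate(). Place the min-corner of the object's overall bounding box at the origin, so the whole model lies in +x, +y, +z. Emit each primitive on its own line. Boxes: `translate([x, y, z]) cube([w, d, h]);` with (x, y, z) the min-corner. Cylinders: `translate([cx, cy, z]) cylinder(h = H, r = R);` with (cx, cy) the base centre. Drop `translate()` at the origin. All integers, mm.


translate([149, 149, 0]) cylinder(h = 24, r = 149);
translate([149, 149, 24]) cylinder(h = 281, r = 36);
translate([149, 149, 305]) cylinder(h = 24, r = 149);


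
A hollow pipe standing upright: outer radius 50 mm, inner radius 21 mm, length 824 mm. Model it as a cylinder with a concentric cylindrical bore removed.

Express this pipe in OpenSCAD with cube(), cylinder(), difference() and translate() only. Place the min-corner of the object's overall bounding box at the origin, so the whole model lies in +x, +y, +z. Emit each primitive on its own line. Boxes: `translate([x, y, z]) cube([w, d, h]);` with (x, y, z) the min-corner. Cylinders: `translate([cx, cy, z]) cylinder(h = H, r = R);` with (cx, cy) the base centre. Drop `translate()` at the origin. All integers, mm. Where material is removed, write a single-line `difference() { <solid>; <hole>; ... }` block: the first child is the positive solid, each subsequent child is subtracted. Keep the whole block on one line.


difference() { translate([50, 50, 0]) cylinder(h = 824, r = 50); translate([50, 50, 0]) cylinder(h = 824, r = 21); }


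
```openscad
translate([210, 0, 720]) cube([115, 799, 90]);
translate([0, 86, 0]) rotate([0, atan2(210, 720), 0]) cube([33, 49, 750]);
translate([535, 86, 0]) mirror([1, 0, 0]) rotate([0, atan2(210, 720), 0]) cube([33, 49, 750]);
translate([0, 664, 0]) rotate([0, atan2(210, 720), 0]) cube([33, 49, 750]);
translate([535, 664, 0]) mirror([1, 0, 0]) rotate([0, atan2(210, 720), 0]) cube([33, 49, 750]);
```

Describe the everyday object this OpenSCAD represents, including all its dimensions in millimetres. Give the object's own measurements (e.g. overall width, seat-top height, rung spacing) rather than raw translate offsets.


A sawhorse. A 115×799×90 mm beam (x, y, z) sits on two A-frame leg pairs. Each pair is two raked legs of 33×49 mm section (49 mm along y) splaying symmetrically in x. Each leg rises 720 mm vertically over 210 mm of horizontal reach and is 750 mm long along its own axis. Every leg's outer bottom edge rests on the floor and its outer top edge meets a bottom edge of the beam — the left legs (tilting toward +x) meet the beam's −x bottom edge, the right legs (their mirror images, tilting toward −x) meet its +x bottom edge — so the leg tops tuck under the beam, the beam's underside is 720 mm above the floor, and the feet are 535 mm apart outside-to-outside with the beam centred between them. The two leg pairs are set in 86 mm from either end of the beam.


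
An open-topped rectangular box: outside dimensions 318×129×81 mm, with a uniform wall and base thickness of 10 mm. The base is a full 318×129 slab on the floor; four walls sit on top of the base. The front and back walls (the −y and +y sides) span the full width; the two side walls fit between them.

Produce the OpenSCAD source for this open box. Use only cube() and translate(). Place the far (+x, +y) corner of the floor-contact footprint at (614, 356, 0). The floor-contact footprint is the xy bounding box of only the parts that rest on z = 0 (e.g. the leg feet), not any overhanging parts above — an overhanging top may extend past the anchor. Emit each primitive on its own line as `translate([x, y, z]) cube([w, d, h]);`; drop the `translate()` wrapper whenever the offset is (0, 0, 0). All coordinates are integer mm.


translate([296, 227, 0]) cube([318, 129, 10]);
translate([296, 227, 10]) cube([318, 10, 71]);
translate([296, 346, 10]) cube([318, 10, 71]);
translate([296, 237, 10]) cube([10, 109, 71]);
translate([604, 237, 10]) cube([10, 109, 71]);


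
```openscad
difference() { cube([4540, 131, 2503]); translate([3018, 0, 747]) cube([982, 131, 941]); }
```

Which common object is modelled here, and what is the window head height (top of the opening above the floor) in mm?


A wall with a window opening. The window head height is 1688 mm.

A wall with a rectangular opening subtracted — a window. Sill at z = 747, opening 941 mm tall, so the head is at 747 + 941 = 1688 mm.


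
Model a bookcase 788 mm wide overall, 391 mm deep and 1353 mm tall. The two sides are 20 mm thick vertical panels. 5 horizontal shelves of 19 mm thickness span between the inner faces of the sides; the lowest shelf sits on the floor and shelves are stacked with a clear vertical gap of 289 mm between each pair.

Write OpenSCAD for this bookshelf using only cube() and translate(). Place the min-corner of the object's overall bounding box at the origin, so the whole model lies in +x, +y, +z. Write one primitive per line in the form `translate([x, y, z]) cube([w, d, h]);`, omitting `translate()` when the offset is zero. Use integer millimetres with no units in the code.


cube([20, 391, 1353]);
translate([768, 0, 0]) cube([20, 391, 1353]);
translate([20, 0, 0]) cube([748, 391, 19]);
translate([20, 0, 308]) cube([748, 391, 19]);
translate([20, 0, 616]) cube([748, 391, 19]);
translate([20, 0, 924]) cube([748, 391, 19]);
translate([20, 0, 1232]) cube([748, 391, 19]);


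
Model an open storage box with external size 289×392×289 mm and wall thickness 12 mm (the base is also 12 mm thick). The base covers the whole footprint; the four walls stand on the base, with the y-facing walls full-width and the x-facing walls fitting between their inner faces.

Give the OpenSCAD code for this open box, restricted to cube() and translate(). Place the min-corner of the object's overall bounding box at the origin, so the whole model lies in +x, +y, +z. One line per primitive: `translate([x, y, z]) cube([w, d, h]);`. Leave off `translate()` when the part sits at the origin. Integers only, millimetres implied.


cube([289, 392, 12]);
translate([0, 0, 12]) cube([289, 12, 277]);
translate([0, 380, 12]) cube([289, 12, 277]);
translate([0, 12, 12]) cube([12, 368, 277]);
translate([277, 12, 12]) cube([12, 368, 277]);


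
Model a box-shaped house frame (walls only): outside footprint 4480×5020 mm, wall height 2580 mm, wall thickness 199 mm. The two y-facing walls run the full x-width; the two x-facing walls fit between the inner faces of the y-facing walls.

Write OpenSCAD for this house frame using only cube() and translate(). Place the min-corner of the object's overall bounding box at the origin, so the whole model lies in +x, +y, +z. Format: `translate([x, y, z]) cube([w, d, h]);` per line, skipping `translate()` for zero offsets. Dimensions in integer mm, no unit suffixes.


cube([4480, 199, 2580]);
translate([0, 4821, 0]) cube([4480, 199, 2580]);
translate([0, 199, 0]) cube([199, 4622, 2580]);
translate([4281, 199, 0]) cube([199, 4622, 2580]);


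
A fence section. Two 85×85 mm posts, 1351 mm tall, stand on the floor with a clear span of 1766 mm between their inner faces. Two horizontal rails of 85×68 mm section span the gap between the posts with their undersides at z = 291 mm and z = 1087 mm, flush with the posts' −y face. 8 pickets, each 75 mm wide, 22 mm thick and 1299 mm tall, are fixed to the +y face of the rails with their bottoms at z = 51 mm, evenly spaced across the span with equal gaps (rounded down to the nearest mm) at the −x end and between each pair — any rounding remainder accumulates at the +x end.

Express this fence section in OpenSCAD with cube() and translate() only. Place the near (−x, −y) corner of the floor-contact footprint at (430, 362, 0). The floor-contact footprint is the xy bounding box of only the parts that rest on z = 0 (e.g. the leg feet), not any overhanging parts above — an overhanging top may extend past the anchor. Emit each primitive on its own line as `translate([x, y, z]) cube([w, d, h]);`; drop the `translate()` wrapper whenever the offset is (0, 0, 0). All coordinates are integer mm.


translate([430, 362, 0]) cube([85, 85, 1351]);
translate([2281, 362, 0]) cube([85, 85, 1351]);
translate([515, 362, 291]) cube([1766, 85, 68]);
translate([515, 362, 1087]) cube([1766, 85, 68]);
translate([644, 447, 51]) cube([75, 22, 1299]);
translate([848, 447, 51]) cube([75, 22, 1299]);
translate([1052, 447, 51]) cube([75, 22, 1299]);
translate([1256, 447, 51]) cube([75, 22, 1299]);
translate([1460, 447, 51]) cube([75, 22, 1299]);
translate([1664, 447, 51]) cube([75, 22, 1299]);
translate([1868, 447, 51]) cube([75, 22, 1299]);
translate([2072, 447, 51]) cube([75, 22, 1299]);


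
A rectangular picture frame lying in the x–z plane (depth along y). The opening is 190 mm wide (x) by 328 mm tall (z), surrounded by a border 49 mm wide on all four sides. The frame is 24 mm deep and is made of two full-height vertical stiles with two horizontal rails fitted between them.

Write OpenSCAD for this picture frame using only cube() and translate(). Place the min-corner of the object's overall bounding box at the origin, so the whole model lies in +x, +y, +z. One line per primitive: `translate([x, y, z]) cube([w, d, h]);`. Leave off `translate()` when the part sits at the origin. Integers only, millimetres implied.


cube([49, 24, 426]);
translate([239, 0, 0]) cube([49, 24, 426]);
translate([49, 0, 0]) cube([190, 24, 49]);
translate([49, 0, 377]) cube([190, 24, 49]);


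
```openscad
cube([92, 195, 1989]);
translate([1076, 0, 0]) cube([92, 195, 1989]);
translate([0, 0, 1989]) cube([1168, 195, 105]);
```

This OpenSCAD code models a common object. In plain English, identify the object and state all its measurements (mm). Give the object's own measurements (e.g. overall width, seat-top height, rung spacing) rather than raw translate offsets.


A door frame. The clear opening is 984 mm wide and 1989 mm high. Two 92 mm wide jambs, 195 mm deep, stand either side of the opening from the floor to the top of the opening. A 105 mm thick head sits across the top of both jambs, spanning the full outside width of the frame.


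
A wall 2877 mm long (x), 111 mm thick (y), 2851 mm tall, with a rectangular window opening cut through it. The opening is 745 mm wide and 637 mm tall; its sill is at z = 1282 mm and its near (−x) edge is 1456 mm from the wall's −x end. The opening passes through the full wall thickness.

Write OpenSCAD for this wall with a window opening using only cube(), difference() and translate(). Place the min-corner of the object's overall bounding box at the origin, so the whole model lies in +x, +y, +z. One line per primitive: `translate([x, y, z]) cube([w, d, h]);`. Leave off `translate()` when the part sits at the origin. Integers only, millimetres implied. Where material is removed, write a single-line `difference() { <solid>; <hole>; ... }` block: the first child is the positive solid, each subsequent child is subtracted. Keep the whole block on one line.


difference() { cube([2877, 111, 2851]); translate([1456, 0, 1282]) cube([745, 111, 637]); }


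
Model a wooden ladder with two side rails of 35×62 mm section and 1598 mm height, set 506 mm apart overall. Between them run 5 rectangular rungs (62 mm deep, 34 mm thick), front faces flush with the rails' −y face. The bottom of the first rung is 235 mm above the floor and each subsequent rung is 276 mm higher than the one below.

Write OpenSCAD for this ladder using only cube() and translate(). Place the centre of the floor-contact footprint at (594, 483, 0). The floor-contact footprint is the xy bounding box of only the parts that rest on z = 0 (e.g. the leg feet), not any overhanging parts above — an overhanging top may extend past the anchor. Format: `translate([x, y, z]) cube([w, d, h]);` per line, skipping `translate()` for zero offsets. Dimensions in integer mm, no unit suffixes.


// rung span = 506 - 2*35 = 436
// rung[k] z = 235 + k*276
translate([341, 452, 0]) cube([35, 62, 1598]);
translate([812, 452, 0]) cube([35, 62, 1598]);
translate([376, 452, 235]) cube([436, 62, 34]);
translate([376, 452, 511]) cube([436, 62, 34]);
translate([376, 452, 787]) cube([436, 62, 34]);
translate([376, 452, 1063]) cube([436, 62, 34]);
translate([376, 452, 1339]) cube([436, 62, 34]);
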